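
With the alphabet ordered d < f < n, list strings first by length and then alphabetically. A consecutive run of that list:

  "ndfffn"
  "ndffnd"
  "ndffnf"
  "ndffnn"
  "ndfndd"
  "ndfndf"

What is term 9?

Stepping forward 3 times from ndfndf: ndfndf → ndfndn → ndfnfd, then the target.

ndfnff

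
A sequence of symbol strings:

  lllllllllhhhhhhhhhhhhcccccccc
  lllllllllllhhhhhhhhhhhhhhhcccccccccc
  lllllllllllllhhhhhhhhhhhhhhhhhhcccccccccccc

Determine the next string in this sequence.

lllllllllllllllhhhhhhhhhhhhhhhhhhhhhcccccccccccccc

Reading off run lengths: l runs 9, 11, 13; h runs 12, 15, 18; c runs 8, 10, 12 — each is linear in n, where the shown terms are n = 3, 4, 5.
Setting n = 6 gives 15, 21, 14 characters in each block.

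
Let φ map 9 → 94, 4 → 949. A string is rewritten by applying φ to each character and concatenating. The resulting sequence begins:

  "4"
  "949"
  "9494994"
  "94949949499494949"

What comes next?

Replace each of the 17 characters of 94949949499494949 in place — 94 949 94 949 94 94 949 94 949 94 94 949 94 949 94 949 94 — and concatenate.

94949949499494949949499494949949499494994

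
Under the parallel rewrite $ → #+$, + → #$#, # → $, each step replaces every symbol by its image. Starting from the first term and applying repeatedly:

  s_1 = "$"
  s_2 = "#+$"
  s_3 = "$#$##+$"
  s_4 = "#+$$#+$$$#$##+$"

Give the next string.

$#$##+$#+$$#$##+$#+$#+$$#+$$$#$##+$

Replace each of the 15 characters of #+$$#+$$$#$##+$ in place — $ #$# #+$ #+$ $ #$# #+$ #+$ #+$ $ #+$ $ $ #$# #+$ — and concatenate.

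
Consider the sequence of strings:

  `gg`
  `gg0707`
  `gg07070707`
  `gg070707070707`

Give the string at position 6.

gg07070707070707070707

Every step adds 0707 to the end: s(k+1) = s(k)·0707.
From gg070707070707, 2 further steps: gg070707070707 → gg0707070707070707 → (answer).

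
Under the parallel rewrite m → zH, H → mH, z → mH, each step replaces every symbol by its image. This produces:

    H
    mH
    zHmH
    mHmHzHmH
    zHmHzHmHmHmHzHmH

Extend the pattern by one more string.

Replace each of the 16 characters of zHmHzHmHmHmHzHmH in place — mH mH zH mH mH mH zH mH zH mH zH mH mH mH zH mH — and concatenate.

mHmHzHmHmHmHzHmHzHmHzHmHmHmHzHmH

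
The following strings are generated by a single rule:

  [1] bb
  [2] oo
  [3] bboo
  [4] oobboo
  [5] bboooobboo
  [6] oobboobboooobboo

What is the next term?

bboooobboooobboobboooobboo

This is a Fibonacci-style word recurrence s(k) = s(k−2)·s(k−1): e.g. bb·oo = bboo.
The next term joins bboooobboo and oobboobboooobboo.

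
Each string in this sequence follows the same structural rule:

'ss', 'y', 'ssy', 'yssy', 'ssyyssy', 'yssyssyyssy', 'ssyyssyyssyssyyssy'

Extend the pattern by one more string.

Each term (from the third on) is the two preceding terms concatenated in order: term 3 = ss·y = ssy.
The next term joins yssyssyyssy and ssyyssyyssyssyyssy.

yssyssyyssyssyyssyyssyssyyssy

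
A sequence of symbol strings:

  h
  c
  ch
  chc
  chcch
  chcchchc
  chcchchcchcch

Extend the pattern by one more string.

From term 3 onward, concatenate the last term with the second-to-last: c·h = ch, ch·c = chc, …
So term 8 is chcchchcchcch·chcchchc.

chcchchcchcchchcchchc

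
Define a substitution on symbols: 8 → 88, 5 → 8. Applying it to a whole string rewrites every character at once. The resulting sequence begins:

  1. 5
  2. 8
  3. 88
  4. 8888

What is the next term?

Rewriting each symbol of 8888: 8→88, 8→88, 8→88, 8→88, which concatenates to 88 88 88 88.

88888888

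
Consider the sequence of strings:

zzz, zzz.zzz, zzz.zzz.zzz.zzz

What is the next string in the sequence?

Every step duplicates the string with '.' between the halves.
Doubling zzz.zzz.zzz.zzz with '.' between the halves:

zzz.zzz.zzz.zzz.zzz.zzz.zzz.zzz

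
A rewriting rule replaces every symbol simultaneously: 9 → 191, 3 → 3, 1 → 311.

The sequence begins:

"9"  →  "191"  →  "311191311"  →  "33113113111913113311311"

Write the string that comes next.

Rewriting the 23 symbols of 33113113111913113311311 one by one yields 3 3 311 311 3 311 311 3 311 311 311 191 311 3 311 311 3 3 311 311 3 311 311; concatenated:

33311311331131133113113111913113311311333113113311311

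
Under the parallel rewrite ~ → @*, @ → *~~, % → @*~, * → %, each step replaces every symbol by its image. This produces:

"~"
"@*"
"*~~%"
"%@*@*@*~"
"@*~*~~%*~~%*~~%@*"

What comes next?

Rewriting the 17 symbols of @*~*~~%*~~%*~~%@* one by one yields *~~ % @* % @* @* @*~ % @* @* @*~ % @* @* @*~ *~~ %; concatenated:

*~~%@*%@*@*@*~%@*@*@*~%@*@*@*~*~~%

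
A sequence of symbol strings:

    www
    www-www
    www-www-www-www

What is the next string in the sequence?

Each string is two copies of the previous one joined by '-'.
One more doubling of www-www-www-www gives the answer.

www-www-www-www-www-www-www-www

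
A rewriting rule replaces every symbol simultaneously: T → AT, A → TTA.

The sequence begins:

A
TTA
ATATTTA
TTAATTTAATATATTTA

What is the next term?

Replace each of the 17 characters of TTAATTTAATATATTTA in place — AT AT TTA TTA AT AT AT TTA TTA AT TTA AT TTA AT AT AT TTA — and concatenate.

ATATTTATTAATATATTTATTAATTTAATTTAATATATTTA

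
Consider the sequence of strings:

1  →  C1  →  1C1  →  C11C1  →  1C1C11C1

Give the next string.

C11C11C1C11C1

Each term (from the third on) is the two preceding terms concatenated in order: term 3 = 1·C1 = 1C1.
Continuing: C11C1 · 1C1C11C1 gives term 6.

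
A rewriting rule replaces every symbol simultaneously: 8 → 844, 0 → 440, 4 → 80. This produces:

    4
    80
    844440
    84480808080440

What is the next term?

Applying the rule to each of the 14 symbols of 84480808080440 gives the pieces 844 80 80 844 440 844 440 844 440 844 440 80 80 440, which concatenate to the answer.

84480808444408444408444408444408080440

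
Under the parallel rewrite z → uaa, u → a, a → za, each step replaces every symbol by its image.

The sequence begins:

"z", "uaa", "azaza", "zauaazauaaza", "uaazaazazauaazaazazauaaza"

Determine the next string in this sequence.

Rewriting the 25 symbols of uaazaazazauaazaazazauaaza one by one yields a za za uaa za za uaa za uaa za a za za uaa za za uaa za uaa za a za za uaa za; concatenated:

azazauaazazauaazauaazaazazauaazazauaazauaazaazazauaaza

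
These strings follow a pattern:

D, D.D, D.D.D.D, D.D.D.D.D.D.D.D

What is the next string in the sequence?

D.D.D.D.D.D.D.D.D.D.D.D.D.D.D.D

Every step duplicates the string with '.' between the halves.
So the next term is two copies of D.D.D.D.D.D.D.D with '.' between the halves.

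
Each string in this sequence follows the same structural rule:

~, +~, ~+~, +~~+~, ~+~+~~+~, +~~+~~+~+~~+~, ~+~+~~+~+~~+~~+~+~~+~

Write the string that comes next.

+~~+~~+~+~~+~~+~+~~+~+~~+~~+~+~~+~

Each term (from the third on) is the two preceding terms concatenated in order: term 3 = ~·+~ = ~+~.
So term 8 is +~~+~~+~+~~+~·~+~+~~+~+~~+~~+~+~~+~.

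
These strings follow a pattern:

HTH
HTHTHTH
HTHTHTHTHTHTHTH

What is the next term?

Every step duplicates the string with 'T' between the halves.
Doubling HTHTHTHTHTHTHTH with 'T' between the halves:

HTHTHTHTHTHTHTHTHTHTHTHTHTHTHTH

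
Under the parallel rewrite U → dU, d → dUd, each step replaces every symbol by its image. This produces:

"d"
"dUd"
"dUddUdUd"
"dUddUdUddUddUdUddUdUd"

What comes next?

dUddUdUddUddUdUddUdUddUddUdUddUddUdUddUdUddUddUdUddUdUd

Applying the rule to each of the 21 symbols of dUddUdUddUddUdUddUdUd gives the pieces dUd dU dUd dUd dU dUd dU dUd dUd dU dUd dUd dU dUd dU dUd dUd dU dUd dU dUd, which concatenate to the answer.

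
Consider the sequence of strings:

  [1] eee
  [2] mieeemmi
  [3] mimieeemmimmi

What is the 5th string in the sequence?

mimimimieeemmimmimmimmi

Every step adds mi to the front and mmi to the end of the previous string.
From mimieeemmimmi, 2 further steps: mimieeemmimmi → mimimieeemmimmimmi → (answer).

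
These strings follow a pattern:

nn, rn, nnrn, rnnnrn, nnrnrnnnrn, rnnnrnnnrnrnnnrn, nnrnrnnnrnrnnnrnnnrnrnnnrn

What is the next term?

From term 3 onward, concatenate the second-to-last term with the last: nn·rn = nnrn, rn·nnrn = rnnnrn, …
The next term joins rnnnrnnnrnrnnnrn and nnrnrnnnrnrnnnrnnnrnrnnnrn.

rnnnrnnnrnrnnnrnnnrnrnnnrnrnnnrnnnrnrnnnrn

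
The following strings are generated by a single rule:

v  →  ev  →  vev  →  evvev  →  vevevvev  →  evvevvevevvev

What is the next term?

vevevvevevvevvevevvev

This is a Fibonacci-style word recurrence s(k) = s(k−2)·s(k−1): e.g. v·ev = vev.
The next term joins vevevvev and evvevvevevvev.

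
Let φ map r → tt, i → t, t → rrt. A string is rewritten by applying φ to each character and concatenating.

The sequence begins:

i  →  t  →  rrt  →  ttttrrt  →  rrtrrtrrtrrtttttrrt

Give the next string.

ttttrrtttttrrtttttrrtttttrrtrrtrrtrrtrrtttttrrt

Applying the rule to each of the 19 symbols of rrtrrtrrtrrtttttrrt gives the pieces tt tt rrt tt tt rrt tt tt rrt tt tt rrt rrt rrt rrt rrt tt tt rrt, which concatenate to the answer.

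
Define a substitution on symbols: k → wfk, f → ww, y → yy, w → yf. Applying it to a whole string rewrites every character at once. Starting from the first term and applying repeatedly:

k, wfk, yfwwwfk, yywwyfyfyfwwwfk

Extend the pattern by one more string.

yyyyyfyfyywwyywwyywwyfyfyfwwwfk

Replace each of the 15 characters of yywwyfyfyfwwwfk in place — yy yy yf yf yy ww yy ww yy ww yf yf yf ww wfk — and concatenate.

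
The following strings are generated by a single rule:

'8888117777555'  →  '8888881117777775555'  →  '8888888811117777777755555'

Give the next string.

8888888888111117777777777555555

Term n consists of 2n 8's, followed by n 1's, followed by 2n 7's, followed by n+1 5's, where the shown terms are n = 2, 3, 4.
At n = 5 the blocks have lengths 10, 5, 10, 6.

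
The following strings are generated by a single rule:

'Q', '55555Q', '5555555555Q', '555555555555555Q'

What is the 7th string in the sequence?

555555555555555555555555555555Q

Every step adds 55555 at the front: s(k+1) = 55555·s(k).
From 555555555555555Q, 3 further steps: 555555555555555Q → 55555555555555555555Q → 5555555555555555555555555Q → (answer).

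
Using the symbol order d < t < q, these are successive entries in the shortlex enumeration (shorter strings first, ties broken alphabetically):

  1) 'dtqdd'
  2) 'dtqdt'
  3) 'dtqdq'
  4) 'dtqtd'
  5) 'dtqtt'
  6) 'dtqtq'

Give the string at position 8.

dtqqt

Continuing the enumeration 2 steps past dtqtq: dtqtq → dtqqd → (answer).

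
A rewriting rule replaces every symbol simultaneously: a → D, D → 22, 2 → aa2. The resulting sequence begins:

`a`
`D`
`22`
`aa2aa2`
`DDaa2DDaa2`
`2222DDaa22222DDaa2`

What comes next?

Rewriting the 18 symbols of 2222DDaa22222DDaa2 one by one yields aa2 aa2 aa2 aa2 22 22 D D aa2 aa2 aa2 aa2 aa2 22 22 D D aa2; concatenated:

aa2aa2aa2aa22222DDaa2aa2aa2aa2aa22222DDaa2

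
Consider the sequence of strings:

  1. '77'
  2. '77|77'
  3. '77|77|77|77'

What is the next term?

Each string is two copies of the previous one joined by '|'.
One more doubling of 77|77|77|77 gives the answer.

77|77|77|77|77|77|77|77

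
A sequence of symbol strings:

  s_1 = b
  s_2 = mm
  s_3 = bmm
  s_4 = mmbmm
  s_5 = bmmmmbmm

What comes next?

This is a Fibonacci-style word recurrence s(k) = s(k−2)·s(k−1): e.g. b·mm = bmm.
Continuing: mmbmm · bmmmmbmm gives term 6.

mmbmmbmmmmbmm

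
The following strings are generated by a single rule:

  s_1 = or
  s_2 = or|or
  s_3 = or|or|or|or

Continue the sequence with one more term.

or|or|or|or|or|or|or|or

Every step duplicates the string with '|' between the halves.
So the next term is two copies of or|or|or|or with '|' between the halves.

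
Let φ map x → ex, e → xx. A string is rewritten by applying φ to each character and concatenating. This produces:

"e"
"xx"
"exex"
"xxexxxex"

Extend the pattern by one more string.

exexxxexexexxxex

Rewriting each symbol of xxexxxex: x→ex, x→ex, e→xx, x→ex, x→ex, x→ex, e→xx, x→ex, which concatenates to ex ex xx ex ex ex xx ex.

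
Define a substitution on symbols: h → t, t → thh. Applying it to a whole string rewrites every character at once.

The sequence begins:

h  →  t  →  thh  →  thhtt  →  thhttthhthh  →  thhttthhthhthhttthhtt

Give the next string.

thhttthhthhthhttthhttthhttthhthhthhttthhthh

Applying the rule to each of the 21 symbols of thhttthhthhthhttthhtt gives the pieces thh t t thh thh thh t t thh t t thh t t thh thh thh t t thh thh, which concatenate to the answer.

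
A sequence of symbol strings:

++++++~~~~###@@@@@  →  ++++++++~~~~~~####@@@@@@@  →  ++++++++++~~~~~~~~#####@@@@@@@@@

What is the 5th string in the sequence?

Term n consists of 2n+2 +'s, followed by 2n ~'s, followed by n+1 #'s, followed by 2n+1 @'s, where the shown terms are n = 2, 3, 4.
For term 5, n = 6, so the run lengths are 14, 12, 7, 13.

++++++++++++++~~~~~~~~~~~~#######@@@@@@@@@@@@@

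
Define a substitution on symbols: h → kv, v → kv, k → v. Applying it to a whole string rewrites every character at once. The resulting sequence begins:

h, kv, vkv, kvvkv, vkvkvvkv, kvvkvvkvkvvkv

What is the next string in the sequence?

Rewriting the 13 symbols of kvvkvvkvkvvkv one by one yields v kv kv v kv kv v kv v kv kv v kv; concatenated:

vkvkvvkvkvvkvvkvkvvkv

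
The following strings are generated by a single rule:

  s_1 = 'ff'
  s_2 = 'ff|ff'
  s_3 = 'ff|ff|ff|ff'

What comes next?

s(k+1) = s(k)·|·s(k) — each term doubles the last with '|' between the halves.
Doubling ff|ff|ff|ff with '|' between the halves:

ff|ff|ff|ff|ff|ff|ff|ff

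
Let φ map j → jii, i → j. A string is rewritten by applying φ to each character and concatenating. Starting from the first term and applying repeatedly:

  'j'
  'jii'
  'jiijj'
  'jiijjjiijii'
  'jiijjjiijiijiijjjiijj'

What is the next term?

jiijjjiijiijiijjjiijjjiijjjiijiijiijjjiijii

Applying the rule to each of the 21 symbols of jiijjjiijiijiijjjiijj gives the pieces jii j j jii jii jii j j jii j j jii j j jii jii jii j j jii jii, which concatenate to the answer.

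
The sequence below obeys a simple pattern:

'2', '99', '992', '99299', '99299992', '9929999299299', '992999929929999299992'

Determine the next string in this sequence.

Each term (from the third on) is the previous term followed by the one before it: term 3 = 99·2 = 992.
So term 8 is 992999929929999299992·9929999299299.

9929999299299992999929929999299299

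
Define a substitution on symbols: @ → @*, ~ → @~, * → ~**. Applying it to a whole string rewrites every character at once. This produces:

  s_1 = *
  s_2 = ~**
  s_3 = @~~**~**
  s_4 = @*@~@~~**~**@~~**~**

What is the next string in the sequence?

@*~**@*@~@*@~@~~**~**@~~**~**@*@~@~~**~**@~~**~**

φ(@*@~@~~**~**@~~**~**) expands symbol-by-symbol to @* ~** @* @~ @* @~ @~ ~** ~** @~ ~** ~** @* @~ @~ ~** ~** @~ ~** ~**; joining the 20 pieces gives the next term.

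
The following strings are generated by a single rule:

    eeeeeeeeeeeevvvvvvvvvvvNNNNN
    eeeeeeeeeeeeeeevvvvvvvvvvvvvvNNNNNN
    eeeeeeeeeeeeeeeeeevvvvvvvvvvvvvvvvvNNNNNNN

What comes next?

eeeeeeeeeeeeeeeeeeeeevvvvvvvvvvvvvvvvvvvvNNNNNNNN

Reading off run lengths: e runs 12, 15, 18; v runs 11, 14, 17; N runs 5, 6, 7 — each is linear in n, where the shown terms are n = 3, 4, 5.
For the next term, n = 6, so the run lengths are 21, 20, 8.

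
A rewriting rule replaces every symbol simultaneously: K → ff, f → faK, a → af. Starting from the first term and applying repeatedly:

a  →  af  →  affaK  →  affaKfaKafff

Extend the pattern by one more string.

affaKfaKaffffaKafffaffaKfaKfaK

Expanding affaKfaKafff: a→af, f→faK, f→faK, a→af, K→ff, f→faK, a→af, K→ff, a→af, f→faK, f→faK, f→faK. Concatenated: af faK faK af ff faK af ff af faK faK faK.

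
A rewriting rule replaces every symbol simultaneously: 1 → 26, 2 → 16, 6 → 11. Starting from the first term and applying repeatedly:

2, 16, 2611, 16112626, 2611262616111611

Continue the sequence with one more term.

φ(2611262616111611) expands symbol-by-symbol to 16 11 26 26 16 11 16 11 26 11 26 26 26 11 26 26; joining the 16 pieces gives the next term.

16112626161116112611262626112626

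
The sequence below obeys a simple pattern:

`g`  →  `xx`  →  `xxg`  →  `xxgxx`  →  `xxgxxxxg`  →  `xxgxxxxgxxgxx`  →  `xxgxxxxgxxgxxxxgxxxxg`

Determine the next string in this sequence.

xxgxxxxgxxgxxxxgxxxxgxxgxxxxgxxgxx

This is a Fibonacci-style word recurrence s(k) = s(k−1)·s(k−2): e.g. xx·g = xxg.
The next term joins xxgxxxxgxxgxxxxgxxxxg and xxgxxxxgxxgxx.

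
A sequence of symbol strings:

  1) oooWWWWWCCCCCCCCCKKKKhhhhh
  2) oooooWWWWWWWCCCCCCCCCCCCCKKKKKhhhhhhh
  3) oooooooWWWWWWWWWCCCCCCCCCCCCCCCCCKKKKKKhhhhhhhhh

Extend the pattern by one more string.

Reading off run lengths: o runs 3, 5, 7; W runs 5, 7, 9; C runs 9, 13, 17; K runs 4, 5, 6; h runs 5, 7, 9 — each is linear in n, where the shown terms are n = 2, 3, 4.
Setting n = 5 gives 9, 11, 21, 7, 11 characters in each block.

oooooooooWWWWWWWWWWWCCCCCCCCCCCCCCCCCCCCCKKKKKKKhhhhhhhhhhh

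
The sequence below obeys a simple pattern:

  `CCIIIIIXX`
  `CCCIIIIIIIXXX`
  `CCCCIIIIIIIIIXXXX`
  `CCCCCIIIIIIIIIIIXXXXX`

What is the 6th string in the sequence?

Term n consists of n C's, followed by 2n+1 I's, followed by n X's, where the shown terms are n = 2, 3, 4, 5.
At n = 7 the blocks have lengths 7, 15, 7.

CCCCCCCIIIIIIIIIIIIIIIXXXXXXX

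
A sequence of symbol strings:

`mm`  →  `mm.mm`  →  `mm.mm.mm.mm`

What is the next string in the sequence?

Each string is two copies of the previous one joined by '.'.
So the next term is two copies of mm.mm.mm.mm with '.' between the halves.

mm.mm.mm.mm.mm.mm.mm.mm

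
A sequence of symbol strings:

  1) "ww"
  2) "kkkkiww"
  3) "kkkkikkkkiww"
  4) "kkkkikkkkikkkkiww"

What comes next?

Each term is the previous one with kkkki prepended.
So the next term is kkkki·kkkkikkkkikkkkiww.

kkkkikkkkikkkkikkkkiww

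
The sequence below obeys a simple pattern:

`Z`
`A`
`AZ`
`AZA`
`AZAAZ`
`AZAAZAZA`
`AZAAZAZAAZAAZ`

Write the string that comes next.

From term 3 onward, concatenate the last term with the second-to-last: A·Z = AZ, AZ·A = AZA, …
So term 8 is AZAAZAZAAZAAZ·AZAAZAZA.

AZAAZAZAAZAAZAZAAZAZA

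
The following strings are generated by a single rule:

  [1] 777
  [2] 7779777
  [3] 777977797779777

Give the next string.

7779777977797779777977797779777

s(k+1) = s(k)·9·s(k) — each term doubles the last with '9' between the halves.
So the next term is two copies of 777977797779777 with '9' between the halves.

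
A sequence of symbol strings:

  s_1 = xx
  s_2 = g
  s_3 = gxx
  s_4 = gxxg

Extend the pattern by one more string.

gxxggxx

From term 3 onward, concatenate the last term with the second-to-last: g·xx = gxx, gxx·g = gxxg, …
The next term joins gxxg and gxx.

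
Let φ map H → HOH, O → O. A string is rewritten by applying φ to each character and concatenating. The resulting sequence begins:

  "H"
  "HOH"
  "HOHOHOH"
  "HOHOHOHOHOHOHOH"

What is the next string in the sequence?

HOHOHOHOHOHOHOHOHOHOHOHOHOHOHOH

Replace each of the 15 characters of HOHOHOHOHOHOHOH in place — HOH O HOH O HOH O HOH O HOH O HOH O HOH O HOH — and concatenate.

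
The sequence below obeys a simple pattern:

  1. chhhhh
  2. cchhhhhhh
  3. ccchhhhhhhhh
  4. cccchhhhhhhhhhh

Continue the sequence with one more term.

ccccchhhhhhhhhhhhh

Each string has the form c^{n-1} h^{2n+1}, where the shown terms are n = 2, 3, 4, 5.
For the next term, n = 6, so the run lengths are 5, 13.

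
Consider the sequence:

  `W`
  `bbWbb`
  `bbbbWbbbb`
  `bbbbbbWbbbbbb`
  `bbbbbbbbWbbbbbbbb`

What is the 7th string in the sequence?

s(k+1) = bb·s(k)·bb, so each term gains bb as a prefix and bb as a suffix.
From bbbbbbbbWbbbbbbbb, 2 further steps: bbbbbbbbWbbbbbbbb → bbbbbbbbbbWbbbbbbbbbb → (answer).

bbbbbbbbbbbbWbbbbbbbbbbbb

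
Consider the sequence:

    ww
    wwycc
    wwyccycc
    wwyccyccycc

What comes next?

wwyccyccyccycc

Every step adds ycc to the end: s(k+1) = s(k)·ycc.
So the next term is wwyccyccycc·ycc.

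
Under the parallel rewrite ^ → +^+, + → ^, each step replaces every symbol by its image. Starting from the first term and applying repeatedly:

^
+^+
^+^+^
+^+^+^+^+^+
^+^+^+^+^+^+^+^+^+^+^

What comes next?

φ(^+^+^+^+^+^+^+^+^+^+^) expands symbol-by-symbol to +^+ ^ +^+ ^ +^+ ^ +^+ ^ +^+ ^ +^+ ^ +^+ ^ +^+ ^ +^+ ^ +^+ ^ +^+; joining the 21 pieces gives the next term.

+^+^+^+^+^+^+^+^+^+^+^+^+^+^+^+^+^+^+^+^+^+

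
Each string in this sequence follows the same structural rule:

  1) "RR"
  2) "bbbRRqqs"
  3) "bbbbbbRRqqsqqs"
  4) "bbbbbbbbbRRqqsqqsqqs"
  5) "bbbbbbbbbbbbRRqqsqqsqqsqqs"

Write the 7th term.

Each term wraps the previous one in bbb on the left and qqs on the right.
From bbbbbbbbbbbbRRqqsqqsqqsqqs, 2 further steps: bbbbbbbbbbbbRRqqsqqsqqsqqs → bbbbbbbbbbbbbbbRRqqsqqsqqsqqsqqs → (answer).

bbbbbbbbbbbbbbbbbbRRqqsqqsqqsqqsqqsqqs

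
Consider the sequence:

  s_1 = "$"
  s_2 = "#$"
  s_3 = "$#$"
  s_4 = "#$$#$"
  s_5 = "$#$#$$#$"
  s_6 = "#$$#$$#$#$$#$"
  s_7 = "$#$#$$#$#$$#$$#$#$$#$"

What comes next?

#$$#$$#$#$$#$$#$#$$#$#$$#$$#$#$$#$

Each term (from the third on) is the two preceding terms concatenated in order: term 3 = $·#$ = $#$.
The next term joins #$$#$$#$#$$#$ and $#$#$$#$#$$#$$#$#$$#$.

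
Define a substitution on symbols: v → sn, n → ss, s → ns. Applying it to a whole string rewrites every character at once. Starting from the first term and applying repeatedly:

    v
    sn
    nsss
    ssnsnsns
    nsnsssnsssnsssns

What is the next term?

Rewriting the 16 symbols of nsnsssnsssnsssns one by one yields ss ns ss ns ns ns ss ns ns ns ss ns ns ns ss ns; concatenated:

ssnsssnsnsnsssnsnsnsssnsnsnsssns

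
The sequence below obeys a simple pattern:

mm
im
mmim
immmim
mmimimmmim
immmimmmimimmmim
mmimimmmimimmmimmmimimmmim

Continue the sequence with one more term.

immmimmmimimmmimmmimimmmimimmmimmmimimmmim

From term 3 onward, concatenate the second-to-last term with the last: mm·im = mmim, im·mmim = immmim, …
The next term joins immmimmmimimmmim and mmimimmmimimmmimmmimimmmim.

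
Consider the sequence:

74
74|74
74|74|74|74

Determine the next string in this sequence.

Each string is two copies of the previous one joined by '|'.
Doubling 74|74|74|74 with '|' between the halves:

74|74|74|74|74|74|74|74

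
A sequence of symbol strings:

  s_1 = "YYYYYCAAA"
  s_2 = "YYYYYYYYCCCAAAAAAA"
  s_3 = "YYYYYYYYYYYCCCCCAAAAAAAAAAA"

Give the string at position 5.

YYYYYYYYYYYYYYYYYCCCCCCCCCAAAAAAAAAAAAAAAAAAA

Reading off run lengths: Y runs 5, 8, 11; C runs 1, 3, 5; A runs 3, 7, 11 — each is linear in n (n = 1, 2, …).
For term 5, n = 5, so the run lengths are 17, 9, 19.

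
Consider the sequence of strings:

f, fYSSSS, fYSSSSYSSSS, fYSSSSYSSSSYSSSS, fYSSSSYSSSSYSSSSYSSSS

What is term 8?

fYSSSSYSSSSYSSSSYSSSSYSSSSYSSSSYSSSS

The strings grow by a fixed suffix YSSSS each time.
From fYSSSSYSSSSYSSSSYSSSS, 3 further steps: fYSSSSYSSSSYSSSSYSSSS → fYSSSSYSSSSYSSSSYSSSSYSSSS → fYSSSSYSSSSYSSSSYSSSSYSSSSYSSSS → (answer).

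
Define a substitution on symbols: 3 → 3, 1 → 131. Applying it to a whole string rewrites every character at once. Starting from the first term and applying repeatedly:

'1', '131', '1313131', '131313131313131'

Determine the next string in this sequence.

Replace each of the 15 characters of 131313131313131 in place — 131 3 131 3 131 3 131 3 131 3 131 3 131 3 131 — and concatenate.

1313131313131313131313131313131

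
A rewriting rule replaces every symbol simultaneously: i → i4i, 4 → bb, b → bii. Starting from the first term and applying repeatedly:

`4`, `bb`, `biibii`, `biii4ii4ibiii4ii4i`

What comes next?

biii4ii4ii4ibbi4ii4ibbi4ibiii4ii4ii4ibbi4ii4ibbi4i

Applying the rule to each of the 18 symbols of biii4ii4ibiii4ii4i gives the pieces bii i4i i4i i4i bb i4i i4i bb i4i bii i4i i4i i4i bb i4i i4i bb i4i, which concatenate to the answer.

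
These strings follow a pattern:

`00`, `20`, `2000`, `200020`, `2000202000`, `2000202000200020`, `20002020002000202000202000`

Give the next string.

Each term (from the third on) is the previous term followed by the one before it: term 3 = 20·00 = 2000.
So term 8 is 20002020002000202000202000·2000202000200020.

200020200020002020002020002000202000200020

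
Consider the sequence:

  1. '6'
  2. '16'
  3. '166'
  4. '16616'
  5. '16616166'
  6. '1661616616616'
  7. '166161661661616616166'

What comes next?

Each term (from the third on) is the previous term followed by the one before it: term 3 = 16·6 = 166.
The next term joins 166161661661616616166 and 1661616616616.

1661616616616166161661661616616616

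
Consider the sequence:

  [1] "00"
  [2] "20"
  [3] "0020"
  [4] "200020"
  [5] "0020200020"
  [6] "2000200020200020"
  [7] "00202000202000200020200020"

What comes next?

200020002020002000202000202000200020200020

From term 3 onward, concatenate the second-to-last term with the last: 00·20 = 0020, 20·0020 = 200020, …
The next term joins 2000200020200020 and 00202000202000200020200020.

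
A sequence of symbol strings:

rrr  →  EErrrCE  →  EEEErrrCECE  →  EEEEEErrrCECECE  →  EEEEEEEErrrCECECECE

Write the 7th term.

s(k+1) = EE·s(k)·CE, so each term gains EE as a prefix and CE as a suffix.
From EEEEEEEErrrCECECECE, 2 further steps: EEEEEEEErrrCECECECE → EEEEEEEEEErrrCECECECECE → (answer).

EEEEEEEEEEEErrrCECECECECECE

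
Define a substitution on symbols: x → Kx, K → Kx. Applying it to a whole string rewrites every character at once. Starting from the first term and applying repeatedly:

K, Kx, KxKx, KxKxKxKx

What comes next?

KxKxKxKxKxKxKxKx

Expanding KxKxKxKx: K→Kx, x→Kx, K→Kx, x→Kx, K→Kx, x→Kx, K→Kx, x→Kx. Concatenated: Kx Kx Kx Kx Kx Kx Kx Kx.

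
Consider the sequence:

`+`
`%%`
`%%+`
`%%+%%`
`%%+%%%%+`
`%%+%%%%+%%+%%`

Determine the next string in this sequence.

%%+%%%%+%%+%%%%+%%%%+

From term 3 onward, concatenate the last term with the second-to-last: %%·+ = %%+, %%+·%% = %%+%%, …
So term 7 is %%+%%%%+%%+%%·%%+%%%%+.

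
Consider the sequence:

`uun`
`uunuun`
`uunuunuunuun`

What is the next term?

s(k+1) = s(k)·s(k) — each term doubles the last.
One more doubling of uunuunuunuun gives the answer.

uunuunuunuunuunuunuunuun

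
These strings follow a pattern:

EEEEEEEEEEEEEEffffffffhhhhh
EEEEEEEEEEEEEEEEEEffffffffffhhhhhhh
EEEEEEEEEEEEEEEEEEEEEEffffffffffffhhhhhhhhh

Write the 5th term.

Reading off run lengths: E runs 14, 18, 22; f runs 8, 10, 12; h runs 5, 7, 9 — each is linear in n, where the shown terms are n = 3, 4, 5.
Setting n = 7 gives 30, 16, 13 characters in each block.

EEEEEEEEEEEEEEEEEEEEEEEEEEEEEEffffffffffffffffhhhhhhhhhhhhh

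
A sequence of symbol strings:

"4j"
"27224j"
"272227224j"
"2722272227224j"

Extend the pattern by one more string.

27222722272227224j

The strings grow by a fixed prefix 2722 each time.
One more step from 2722272227224j gives the answer.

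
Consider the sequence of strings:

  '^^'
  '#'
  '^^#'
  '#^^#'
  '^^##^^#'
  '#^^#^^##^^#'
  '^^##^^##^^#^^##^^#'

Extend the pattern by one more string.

#^^#^^##^^#^^##^^##^^#^^##^^#

Each term (from the third on) is the two preceding terms concatenated in order: term 3 = ^^·# = ^^#.
The next term joins #^^#^^##^^# and ^^##^^##^^#^^##^^#.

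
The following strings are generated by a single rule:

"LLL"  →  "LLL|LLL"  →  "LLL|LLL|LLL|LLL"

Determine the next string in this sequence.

Every step duplicates the string with '|' between the halves.
Doubling LLL|LLL|LLL|LLL with '|' between the halves:

LLL|LLL|LLL|LLL|LLL|LLL|LLL|LLL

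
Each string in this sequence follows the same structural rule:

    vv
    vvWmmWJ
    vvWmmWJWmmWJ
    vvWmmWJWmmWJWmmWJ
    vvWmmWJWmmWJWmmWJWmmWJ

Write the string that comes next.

The strings grow by a fixed suffix WmmWJ each time.
So the next term is vvWmmWJWmmWJWmmWJWmmWJ·WmmWJ.

vvWmmWJWmmWJWmmWJWmmWJWmmWJ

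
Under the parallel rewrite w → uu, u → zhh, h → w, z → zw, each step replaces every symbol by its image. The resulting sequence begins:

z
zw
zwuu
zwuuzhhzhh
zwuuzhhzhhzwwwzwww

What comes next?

φ(zwuuzhhzhhzwwwzwww) expands symbol-by-symbol to zw uu zhh zhh zw w w zw w w zw uu uu uu zw uu uu uu; joining the 18 pieces gives the next term.

zwuuzhhzhhzwwwzwwwzwuuuuuuzwuuuuuu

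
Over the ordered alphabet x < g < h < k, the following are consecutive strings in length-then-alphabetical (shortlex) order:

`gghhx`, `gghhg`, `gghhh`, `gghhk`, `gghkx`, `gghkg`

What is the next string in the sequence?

gghkh

The successor of gghkg increments the rightmost position that isn't already k and resets every position after it to x.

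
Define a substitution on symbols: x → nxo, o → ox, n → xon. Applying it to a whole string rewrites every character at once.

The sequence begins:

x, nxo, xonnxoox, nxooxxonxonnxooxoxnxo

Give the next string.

Rewriting the 21 symbols of nxooxxonxonnxooxoxnxo one by one yields xon nxo ox ox nxo nxo ox xon nxo ox xon xon nxo ox ox nxo ox nxo xon nxo ox; concatenated:

xonnxooxoxnxonxooxxonnxooxxonxonnxooxoxnxooxnxoxonnxoox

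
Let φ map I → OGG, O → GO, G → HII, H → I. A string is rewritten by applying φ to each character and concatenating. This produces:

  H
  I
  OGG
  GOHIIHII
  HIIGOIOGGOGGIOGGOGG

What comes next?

IOGGOGGHIIGOOGGGOHIIHIIGOHIIHIIOGGGOHIIHIIGOHIIHII

φ(HIIGOIOGGOGGIOGGOGG) expands symbol-by-symbol to I OGG OGG HII GO OGG GO HII HII GO HII HII OGG GO HII HII GO HII HII; joining the 19 pieces gives the next term.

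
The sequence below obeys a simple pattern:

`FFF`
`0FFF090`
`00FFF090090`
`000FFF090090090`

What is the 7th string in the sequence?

000000FFF090090090090090090

Every step adds 0 to the front and 090 to the end of the previous string.
From 000FFF090090090, 3 further steps: 000FFF090090090 → 0000FFF090090090090 → 00000FFF090090090090090 → (answer).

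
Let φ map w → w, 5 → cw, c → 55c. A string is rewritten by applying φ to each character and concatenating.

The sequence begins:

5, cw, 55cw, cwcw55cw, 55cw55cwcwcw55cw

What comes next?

Rewriting the 16 symbols of 55cw55cwcwcw55cw one by one yields cw cw 55c w cw cw 55c w 55c w 55c w cw cw 55c w; concatenated:

cwcw55cwcwcw55cw55cw55cwcwcw55cw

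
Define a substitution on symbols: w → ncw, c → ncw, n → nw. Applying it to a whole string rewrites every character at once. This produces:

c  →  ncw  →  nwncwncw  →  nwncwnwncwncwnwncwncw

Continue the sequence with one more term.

Applying the rule to each of the 21 symbols of nwncwnwncwncwnwncwncw gives the pieces nw ncw nw ncw ncw nw ncw nw ncw ncw nw ncw ncw nw ncw nw ncw ncw nw ncw ncw, which concatenate to the answer.

nwncwnwncwncwnwncwnwncwncwnwncwncwnwncwnwncwncwnwncwncw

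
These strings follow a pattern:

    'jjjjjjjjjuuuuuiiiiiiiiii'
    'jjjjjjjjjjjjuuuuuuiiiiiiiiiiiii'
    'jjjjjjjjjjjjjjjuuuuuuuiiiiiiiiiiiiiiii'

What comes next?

Reading off run lengths: j runs 9, 12, 15; u runs 5, 6, 7; i runs 10, 13, 16 — each is linear in n, where the shown terms are n = 3, 4, 5.
For the next term, n = 6, so the run lengths are 18, 8, 19.

jjjjjjjjjjjjjjjjjjuuuuuuuuiiiiiiiiiiiiiiiiiii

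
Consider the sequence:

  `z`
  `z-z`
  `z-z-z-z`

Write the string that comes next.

z-z-z-z-z-z-z-z

Each string is two copies of the previous one joined by '-'.
One more doubling of z-z-z-z gives the answer.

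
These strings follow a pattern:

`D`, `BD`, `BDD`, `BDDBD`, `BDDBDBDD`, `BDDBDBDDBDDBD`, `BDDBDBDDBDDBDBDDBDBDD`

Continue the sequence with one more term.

Each term (from the third on) is the previous term followed by the one before it: term 3 = BD·D = BDD.
The next term joins BDDBDBDDBDDBDBDDBDBDD and BDDBDBDDBDDBD.

BDDBDBDDBDDBDBDDBDBDDBDDBDBDDBDDBD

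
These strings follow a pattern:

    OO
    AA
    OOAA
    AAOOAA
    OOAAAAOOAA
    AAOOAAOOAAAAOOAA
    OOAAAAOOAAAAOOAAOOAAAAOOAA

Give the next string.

Each term (from the third on) is the two preceding terms concatenated in order: term 3 = OO·AA = OOAA.
Continuing: AAOOAAOOAAAAOOAA · OOAAAAOOAAAAOOAAOOAAAAOOAA gives term 8.

AAOOAAOOAAAAOOAAOOAAAAOOAAAAOOAAOOAAAAOOAA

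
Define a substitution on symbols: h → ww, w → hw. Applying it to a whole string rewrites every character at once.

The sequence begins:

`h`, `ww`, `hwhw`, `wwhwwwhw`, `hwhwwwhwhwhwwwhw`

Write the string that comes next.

wwhwwwhwhwhwwwhwwwhwwwhwhwhwwwhw

Replace each of the 16 characters of hwhwwwhwhwhwwwhw in place — ww hw ww hw hw hw ww hw ww hw ww hw hw hw ww hw — and concatenate.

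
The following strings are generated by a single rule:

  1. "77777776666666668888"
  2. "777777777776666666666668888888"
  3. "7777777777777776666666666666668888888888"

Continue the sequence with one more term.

77777777777777777776666666666666666668888888888888

The n-th term is 4n-1 7's then 3n+3 6's then 3n-2 8's, where the shown terms are n = 2, 3, 4.
Setting n = 5 gives 19, 18, 13 characters in each block.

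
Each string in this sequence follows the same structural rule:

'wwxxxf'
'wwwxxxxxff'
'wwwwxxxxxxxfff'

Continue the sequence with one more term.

Each string has the form w^{n} x^{2n-1} f^{n-1}, where the shown terms are n = 2, 3, 4.
Setting n = 5 gives 5, 9, 4 characters in each block.

wwwwwxxxxxxxxxffff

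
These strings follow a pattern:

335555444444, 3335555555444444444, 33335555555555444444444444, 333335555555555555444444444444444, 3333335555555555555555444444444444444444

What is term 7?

333333335555555555555555555555444444444444444444444444

The n-th term is n 3's then 3n-2 5's then 3n 4's, where the shown terms are n = 2, 3, 4, 5, 6.
At n = 8 the blocks have lengths 8, 22, 24.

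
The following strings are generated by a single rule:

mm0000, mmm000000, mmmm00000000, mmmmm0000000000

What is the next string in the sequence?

mmmmmm000000000000

Reading off run lengths: m runs 2, 3, 4, 5; 0 runs 4, 6, 8, 10 — each is linear in n, where the shown terms are n = 2, 3, 4, 5.
Setting n = 6 gives 6, 12 characters in each block.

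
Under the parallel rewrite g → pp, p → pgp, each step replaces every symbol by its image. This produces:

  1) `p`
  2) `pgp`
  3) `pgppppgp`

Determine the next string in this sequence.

pgppppgppgppgppgppppgp

Expanding pgppppgp: p→pgp, g→pp, p→pgp, p→pgp, p→pgp, p→pgp, g→pp, p→pgp. Concatenated: pgp pp pgp pgp pgp pgp pp pgp.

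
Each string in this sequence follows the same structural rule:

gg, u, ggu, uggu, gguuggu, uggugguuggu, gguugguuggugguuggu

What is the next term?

uggugguuggugguugguuggugguuggu

Each term (from the third on) is the two preceding terms concatenated in order: term 3 = gg·u = ggu.
So term 8 is uggugguuggu·gguugguuggugguuggu.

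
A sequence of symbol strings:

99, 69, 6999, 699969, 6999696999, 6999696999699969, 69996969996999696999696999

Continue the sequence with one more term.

This is a Fibonacci-style word recurrence s(k) = s(k−1)·s(k−2): e.g. 69·99 = 6999.
So term 8 is 69996969996999696999696999·6999696999699969.

699969699969996969996969996999696999699969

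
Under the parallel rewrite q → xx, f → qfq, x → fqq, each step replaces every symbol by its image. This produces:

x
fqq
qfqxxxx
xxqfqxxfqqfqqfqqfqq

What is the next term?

Replace each of the 19 characters of xxqfqxxfqqfqqfqqfqq in place — fqq fqq xx qfq xx fqq fqq qfq xx xx qfq xx xx qfq xx xx qfq xx xx — and concatenate.

fqqfqqxxqfqxxfqqfqqqfqxxxxqfqxxxxqfqxxxxqfqxxxx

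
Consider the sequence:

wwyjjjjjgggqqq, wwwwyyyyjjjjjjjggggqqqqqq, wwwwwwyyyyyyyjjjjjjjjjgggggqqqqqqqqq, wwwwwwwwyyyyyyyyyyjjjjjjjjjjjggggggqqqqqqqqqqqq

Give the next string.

The n-th term is 2n w's then 3n-2 y's then 2n+3 j's then n+2 g's then 3n q's (n = 1, 2, …).
For the next term, n = 5, so the run lengths are 10, 13, 13, 7, 15.

wwwwwwwwwwyyyyyyyyyyyyyjjjjjjjjjjjjjgggggggqqqqqqqqqqqqqqq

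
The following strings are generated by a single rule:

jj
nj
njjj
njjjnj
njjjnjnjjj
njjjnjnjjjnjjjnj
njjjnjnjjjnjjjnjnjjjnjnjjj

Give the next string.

njjjnjnjjjnjjjnjnjjjnjnjjjnjjjnjnjjjnjjjnj

From term 3 onward, concatenate the last term with the second-to-last: nj·jj = njjj, njjj·nj = njjjnj, …
The next term joins njjjnjnjjjnjjjnjnjjjnjnjjj and njjjnjnjjjnjjjnj.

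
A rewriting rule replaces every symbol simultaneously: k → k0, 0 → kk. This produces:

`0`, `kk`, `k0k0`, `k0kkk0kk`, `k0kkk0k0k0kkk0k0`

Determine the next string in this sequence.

k0kkk0k0k0kkk0kkk0kkk0k0k0kkk0kk

φ(k0kkk0k0k0kkk0k0) expands symbol-by-symbol to k0 kk k0 k0 k0 kk k0 kk k0 kk k0 k0 k0 kk k0 kk; joining the 16 pieces gives the next term.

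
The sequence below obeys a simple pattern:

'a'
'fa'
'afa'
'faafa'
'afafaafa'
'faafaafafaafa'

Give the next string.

afafaafafaafaafafaafa

Each term (from the third on) is the two preceding terms concatenated in order: term 3 = a·fa = afa.
The next term joins afafaafa and faafaafafaafa.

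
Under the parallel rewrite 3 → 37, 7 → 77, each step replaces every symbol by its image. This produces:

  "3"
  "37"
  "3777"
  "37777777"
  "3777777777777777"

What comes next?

φ(3777777777777777) expands symbol-by-symbol to 37 77 77 77 77 77 77 77 77 77 77 77 77 77 77 77; joining the 16 pieces gives the next term.

37777777777777777777777777777777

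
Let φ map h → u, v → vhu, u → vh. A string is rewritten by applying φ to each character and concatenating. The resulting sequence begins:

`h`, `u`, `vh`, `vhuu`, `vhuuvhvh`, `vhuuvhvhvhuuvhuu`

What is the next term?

Rewriting the 16 symbols of vhuuvhvhvhuuvhuu one by one yields vhu u vh vh vhu u vhu u vhu u vh vh vhu u vh vh; concatenated:

vhuuvhvhvhuuvhuuvhuuvhvhvhuuvhvh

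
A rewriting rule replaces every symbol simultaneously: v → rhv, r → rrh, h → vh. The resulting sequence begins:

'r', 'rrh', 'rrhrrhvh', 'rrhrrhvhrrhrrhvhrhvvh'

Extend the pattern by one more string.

Rewriting the 21 symbols of rrhrrhvhrrhrrhvhrhvvh one by one yields rrh rrh vh rrh rrh vh rhv vh rrh rrh vh rrh rrh vh rhv vh rrh vh rhv rhv vh; concatenated:

rrhrrhvhrrhrrhvhrhvvhrrhrrhvhrrhrrhvhrhvvhrrhvhrhvrhvvh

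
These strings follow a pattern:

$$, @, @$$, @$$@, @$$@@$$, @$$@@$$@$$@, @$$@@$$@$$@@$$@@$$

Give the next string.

This is a Fibonacci-style word recurrence s(k) = s(k−1)·s(k−2): e.g. @·$$ = @$$.
Continuing: @$$@@$$@$$@@$$@@$$ · @$$@@$$@$$@ gives term 8.

@$$@@$$@$$@@$$@@$$@$$@@$$@$$@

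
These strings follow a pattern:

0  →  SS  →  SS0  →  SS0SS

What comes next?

From term 3 onward, concatenate the last term with the second-to-last: SS·0 = SS0, SS0·SS = SS0SS, …
Continuing: SS0SS · SS0 gives term 5.

SS0SSSS0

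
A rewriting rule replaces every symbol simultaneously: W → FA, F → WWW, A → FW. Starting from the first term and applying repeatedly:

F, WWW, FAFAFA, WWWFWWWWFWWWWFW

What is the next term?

FAFAFAWWWFAFAFAFAWWWFAFAFAFAWWWFA

φ(WWWFWWWWFWWWWFW) expands symbol-by-symbol to FA FA FA WWW FA FA FA FA WWW FA FA FA FA WWW FA; joining the 15 pieces gives the next term.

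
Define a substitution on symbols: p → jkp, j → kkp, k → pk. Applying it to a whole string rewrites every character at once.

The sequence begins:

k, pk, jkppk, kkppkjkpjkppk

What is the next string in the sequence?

φ(kkppkjkpjkppk) expands symbol-by-symbol to pk pk jkp jkp pk kkp pk jkp kkp pk jkp jkp pk; joining the 13 pieces gives the next term.

pkpkjkpjkppkkkppkjkpkkppkjkpjkppk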